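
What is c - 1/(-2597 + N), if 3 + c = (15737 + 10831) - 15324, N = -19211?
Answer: 245143729/21808 ≈ 11241.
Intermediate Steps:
c = 11241 (c = -3 + ((15737 + 10831) - 15324) = -3 + (26568 - 15324) = -3 + 11244 = 11241)
c - 1/(-2597 + N) = 11241 - 1/(-2597 - 19211) = 11241 - 1/(-21808) = 11241 - 1*(-1/21808) = 11241 + 1/21808 = 245143729/21808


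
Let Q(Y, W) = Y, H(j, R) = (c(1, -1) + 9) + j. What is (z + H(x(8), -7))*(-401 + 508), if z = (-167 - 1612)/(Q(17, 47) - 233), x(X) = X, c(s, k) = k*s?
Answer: 186715/72 ≈ 2593.3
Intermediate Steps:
H(j, R) = 8 + j (H(j, R) = (-1*1 + 9) + j = (-1 + 9) + j = 8 + j)
z = 593/72 (z = (-167 - 1612)/(17 - 233) = -1779/(-216) = -1779*(-1/216) = 593/72 ≈ 8.2361)
(z + H(x(8), -7))*(-401 + 508) = (593/72 + (8 + 8))*(-401 + 508) = (593/72 + 16)*107 = (1745/72)*107 = 186715/72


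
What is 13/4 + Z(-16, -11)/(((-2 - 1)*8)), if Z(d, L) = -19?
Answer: 97/24 ≈ 4.0417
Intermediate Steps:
13/4 + Z(-16, -11)/(((-2 - 1)*8)) = 13/4 - 19*1/(8*(-2 - 1)) = 13*(1/4) - 19/((-3*8)) = 13/4 - 19/(-24) = 13/4 - 19*(-1/24) = 13/4 + 19/24 = 97/24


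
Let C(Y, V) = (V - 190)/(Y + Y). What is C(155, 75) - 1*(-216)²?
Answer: -2892695/62 ≈ -46656.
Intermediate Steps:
C(Y, V) = (-190 + V)/(2*Y) (C(Y, V) = (-190 + V)/((2*Y)) = (-190 + V)*(1/(2*Y)) = (-190 + V)/(2*Y))
C(155, 75) - 1*(-216)² = (½)*(-190 + 75)/155 - 1*(-216)² = (½)*(1/155)*(-115) - 1*46656 = -23/62 - 46656 = -2892695/62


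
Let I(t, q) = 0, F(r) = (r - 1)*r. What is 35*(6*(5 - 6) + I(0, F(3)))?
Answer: -210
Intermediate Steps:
F(r) = r*(-1 + r) (F(r) = (-1 + r)*r = r*(-1 + r))
35*(6*(5 - 6) + I(0, F(3))) = 35*(6*(5 - 6) + 0) = 35*(6*(-1) + 0) = 35*(-6 + 0) = 35*(-6) = -210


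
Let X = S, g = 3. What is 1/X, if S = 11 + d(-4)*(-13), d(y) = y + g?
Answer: 1/24 ≈ 0.041667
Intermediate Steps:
d(y) = 3 + y (d(y) = y + 3 = 3 + y)
S = 24 (S = 11 + (3 - 4)*(-13) = 11 - 1*(-13) = 11 + 13 = 24)
X = 24
1/X = 1/24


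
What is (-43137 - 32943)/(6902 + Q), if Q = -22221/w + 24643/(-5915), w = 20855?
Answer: -312834176200/28358896339 ≈ -11.031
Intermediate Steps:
Q = -129073396/24671465 (Q = -22221/20855 + 24643/(-5915) = -22221*1/20855 + 24643*(-1/5915) = -22221/20855 - 24643/5915 = -129073396/24671465 ≈ -5.2317)
(-43137 - 32943)/(6902 + Q) = (-43137 - 32943)/(6902 - 129073396/24671465) = -76080/170153378034/24671465 = -76080*24671465/170153378034 = -312834176200/28358896339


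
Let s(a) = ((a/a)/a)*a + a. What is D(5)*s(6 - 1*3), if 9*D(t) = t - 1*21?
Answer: -64/9 ≈ -7.1111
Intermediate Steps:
D(t) = -7/3 + t/9 (D(t) = (t - 1*21)/9 = (t - 21)/9 = (-21 + t)/9 = -7/3 + t/9)
s(a) = 1 + a (s(a) = (1/a)*a + a = a/a + a = 1 + a)
D(5)*s(6 - 1*3) = (-7/3 + (1/9)*5)*(1 + (6 - 1*3)) = (-7/3 + 5/9)*(1 + (6 - 3)) = -16*(1 + 3)/9 = -16/9*4 = -64/9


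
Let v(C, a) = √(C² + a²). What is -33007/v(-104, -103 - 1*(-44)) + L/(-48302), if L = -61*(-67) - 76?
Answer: -4011/48302 - 33007*√17/493 ≈ -276.13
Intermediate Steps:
L = 4011 (L = 4087 - 76 = 4011)
-33007/v(-104, -103 - 1*(-44)) + L/(-48302) = -33007/√((-104)² + (-103 - 1*(-44))²) + 4011/(-48302) = -33007/√(10816 + (-103 + 44)²) + 4011*(-1/48302) = -33007/√(10816 + (-59)²) - 4011/48302 = -33007/√(10816 + 3481) - 4011/48302 = -33007*√17/493 - 4011/48302 = -4011/48302 - 33007*√17/493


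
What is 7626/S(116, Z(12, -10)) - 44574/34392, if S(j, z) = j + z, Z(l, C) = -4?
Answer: 5360023/80248 ≈ 66.793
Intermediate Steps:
7626/S(116, Z(12, -10)) - 44574/34392 = 7626/(116 - 4) - 44574/34392 = 7626/112 - 44574*1/34392 = 7626*(1/112) - 7429/5732 = 3813/56 - 7429/5732 = 5360023/80248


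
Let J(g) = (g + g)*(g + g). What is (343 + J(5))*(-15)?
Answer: -6645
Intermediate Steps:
J(g) = 4*g² (J(g) = (2*g)*(2*g) = 4*g²)
(343 + J(5))*(-15) = (343 + 4*5²)*(-15) = (343 + 4*25)*(-15) = (343 + 100)*(-15) = 443*(-15) = -6645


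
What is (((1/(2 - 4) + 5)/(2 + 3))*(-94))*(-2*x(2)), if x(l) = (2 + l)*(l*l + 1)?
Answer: 3384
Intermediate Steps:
x(l) = (1 + l²)*(2 + l) (x(l) = (2 + l)*(l² + 1) = (2 + l)*(1 + l²) = (1 + l²)*(2 + l))
(((1/(2 - 4) + 5)/(2 + 3))*(-94))*(-2*x(2)) = (((1/(2 - 4) + 5)/(2 + 3))*(-94))*(-2*(2 + 2 + 2³ + 2*2²)) = (((1/(-2) + 5)/5)*(-94))*(-2*(2 + 2 + 8 + 2*4)) = (((-½ + 5)*(⅕))*(-94))*(-2*(2 + 2 + 8 + 8)) = (((9/2)*(⅕))*(-94))*(-2*20) = ((9/10)*(-94))*(-40) = -423/5*(-40) = 3384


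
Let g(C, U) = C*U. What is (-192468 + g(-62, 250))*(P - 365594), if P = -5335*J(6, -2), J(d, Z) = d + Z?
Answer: 80469890112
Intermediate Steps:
J(d, Z) = Z + d
P = -21340 (P = -5335*(-2 + 6) = -5335*4 = -21340)
(-192468 + g(-62, 250))*(P - 365594) = (-192468 - 62*250)*(-21340 - 365594) = (-192468 - 15500)*(-386934) = -207968*(-386934) = 80469890112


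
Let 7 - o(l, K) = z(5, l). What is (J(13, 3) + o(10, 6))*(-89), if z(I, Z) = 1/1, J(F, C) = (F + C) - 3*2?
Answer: -1424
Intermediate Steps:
J(F, C) = -6 + C + F (J(F, C) = (C + F) - 6 = -6 + C + F)
z(I, Z) = 1
o(l, K) = 6 (o(l, K) = 7 - 1*1 = 7 - 1 = 6)
(J(13, 3) + o(10, 6))*(-89) = ((-6 + 3 + 13) + 6)*(-89) = (10 + 6)*(-89) = 16*(-89) = -1424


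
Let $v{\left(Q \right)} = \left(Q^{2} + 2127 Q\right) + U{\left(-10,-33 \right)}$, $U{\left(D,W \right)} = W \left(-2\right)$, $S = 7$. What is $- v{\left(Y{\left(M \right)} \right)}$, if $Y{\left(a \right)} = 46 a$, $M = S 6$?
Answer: $-7842054$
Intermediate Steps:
$U{\left(D,W \right)} = - 2 W$
$M = 42$ ($M = 7 \cdot 6 = 42$)
$v{\left(Q \right)} = 66 + Q^{2} + 2127 Q$ ($v{\left(Q \right)} = \left(Q^{2} + 2127 Q\right) - -66 = \left(Q^{2} + 2127 Q\right) + 66 = 66 + Q^{2} + 2127 Q$)
$- v{\left(Y{\left(M \right)} \right)} = - (66 + \left(46 \cdot 42\right)^{2} + 2127 \cdot 46 \cdot 42) = - (66 + 1932^{2} + 2127 \cdot 1932) = - (66 + 3732624 + 4109364) = \left(-1\right) 7842054 = -7842054$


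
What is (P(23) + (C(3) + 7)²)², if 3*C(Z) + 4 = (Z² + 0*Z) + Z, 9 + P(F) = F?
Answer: 935089/81 ≈ 11544.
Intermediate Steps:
P(F) = -9 + F
C(Z) = -4/3 + Z/3 + Z²/3 (C(Z) = -4/3 + ((Z² + 0*Z) + Z)/3 = -4/3 + ((Z² + 0) + Z)/3 = -4/3 + (Z² + Z)/3 = -4/3 + (Z + Z²)/3 = -4/3 + (Z/3 + Z²/3) = -4/3 + Z/3 + Z²/3)
(P(23) + (C(3) + 7)²)² = ((-9 + 23) + ((-4/3 + (⅓)*3 + (⅓)*3²) + 7)²)² = (14 + ((-4/3 + 1 + (⅓)*9) + 7)²)² = (14 + ((-4/3 + 1 + 3) + 7)²)² = (14 + (8/3 + 7)²)² = (14 + (29/3)²)² = (14 + 841/9)² = (967/9)² = 935089/81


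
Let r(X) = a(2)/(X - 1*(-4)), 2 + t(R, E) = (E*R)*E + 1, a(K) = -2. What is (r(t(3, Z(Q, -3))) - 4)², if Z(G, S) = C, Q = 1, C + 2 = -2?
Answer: 42436/2601 ≈ 16.315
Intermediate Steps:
C = -4 (C = -2 - 2 = -4)
Z(G, S) = -4
t(R, E) = -1 + R*E² (t(R, E) = -2 + ((E*R)*E + 1) = -2 + (R*E² + 1) = -2 + (1 + R*E²) = -1 + R*E²)
r(X) = -2/(4 + X) (r(X) = -2/(X - 1*(-4)) = -2/(X + 4) = -2/(4 + X))
(r(t(3, Z(Q, -3))) - 4)² = (-2/(4 + (-1 + 3*(-4)²)) - 4)² = (-2/(4 + (-1 + 3*16)) - 4)² = (-2/(4 + (-1 + 48)) - 4)² = (-2/(4 + 47) - 4)² = (-2/51 - 4)² = (-206/51)² = 42436/2601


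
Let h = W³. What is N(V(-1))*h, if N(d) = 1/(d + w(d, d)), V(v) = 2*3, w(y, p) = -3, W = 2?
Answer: 8/3 ≈ 2.6667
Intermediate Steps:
V(v) = 6
h = 8 (h = 2³ = 8)
N(d) = 1/(-3 + d) (N(d) = 1/(d - 3) = 1/(-3 + d))
N(V(-1))*h = 8/(-3 + 6) = 8/3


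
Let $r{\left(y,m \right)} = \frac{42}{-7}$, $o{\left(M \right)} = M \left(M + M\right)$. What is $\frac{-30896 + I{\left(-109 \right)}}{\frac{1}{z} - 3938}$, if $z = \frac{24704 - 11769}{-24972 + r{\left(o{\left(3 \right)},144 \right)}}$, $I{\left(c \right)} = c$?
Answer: $\frac{401049675}{50963008} \approx 7.8694$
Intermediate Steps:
$o{\left(M \right)} = 2 M^{2}$ ($o{\left(M \right)} = M 2 M = 2 M^{2}$)
$r{\left(y,m \right)} = -6$ ($r{\left(y,m \right)} = 42 \left(- \frac{1}{7}\right) = -6$)
$z = - \frac{12935}{24978}$ ($z = \frac{24704 - 11769}{-24972 - 6} = \frac{12935}{-24978} = 12935 \left(- \frac{1}{24978}\right) = - \frac{12935}{24978} \approx -0.51786$)
$\frac{-30896 + I{\left(-109 \right)}}{\frac{1}{z} - 3938} = \frac{-30896 - 109}{\frac{1}{- \frac{12935}{24978}} - 3938} = - \frac{31005}{- \frac{24978}{12935} - 3938} = - \frac{31005}{- \frac{50963008}{12935}} = \left(-31005\right) \left(- \frac{12935}{50963008}\right) = \frac{401049675}{50963008}$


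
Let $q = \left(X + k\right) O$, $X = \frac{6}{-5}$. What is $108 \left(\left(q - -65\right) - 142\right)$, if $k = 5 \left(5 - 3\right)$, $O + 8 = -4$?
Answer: $- \frac{98604}{5} \approx -19721.0$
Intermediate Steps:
$O = -12$ ($O = -8 - 4 = -12$)
$k = 10$ ($k = 5 \cdot 2 = 10$)
$X = - \frac{6}{5}$ ($X = 6 \left(- \frac{1}{5}\right) = - \frac{6}{5} \approx -1.2$)
$q = - \frac{528}{5}$ ($q = \left(- \frac{6}{5} + 10\right) \left(-12\right) = \frac{44}{5} \left(-12\right) = - \frac{528}{5} \approx -105.6$)
$108 \left(\left(q - -65\right) - 142\right) = 108 \left(\left(- \frac{528}{5} - -65\right) - 142\right) = 108 \left(\left(- \frac{528}{5} + 65\right) - 142\right) = 108 \left(- \frac{203}{5} - 142\right) = 108 \left(- \frac{913}{5}\right) = - \frac{98604}{5}$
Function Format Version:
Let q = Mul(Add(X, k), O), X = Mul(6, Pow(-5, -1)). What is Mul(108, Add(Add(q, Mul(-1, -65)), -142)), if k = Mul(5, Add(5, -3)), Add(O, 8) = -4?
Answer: Rational(-98604, 5) ≈ -19721.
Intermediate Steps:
O = -12 (O = Add(-8, -4) = -12)
k = 10 (k = Mul(5, 2) = 10)
X = Rational(-6, 5) (X = Mul(6, Rational(-1, 5)) = Rational(-6, 5) ≈ -1.2000)
q = Rational(-528, 5) (q = Mul(Add(Rational(-6, 5), 10), -12) = Mul(Rational(44, 5), -12) = Rational(-528, 5) ≈ -105.60)
Mul(108, Add(Add(q, Mul(-1, -65)), -142)) = Mul(108, Add(Add(Rational(-528, 5), Mul(-1, -65)), -142)) = Mul(108, Add(Add(Rational(-528, 5), 65), -142)) = Mul(108, Add(Rational(-203, 5), -142)) = Mul(108, Rational(-913, 5)) = Rational(-98604, 5)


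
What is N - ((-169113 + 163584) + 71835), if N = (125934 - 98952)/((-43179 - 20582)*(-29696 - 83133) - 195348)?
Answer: -476998370082444/7193894521 ≈ -66306.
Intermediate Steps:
N = 26982/7193894521 (N = 26982/(-63761*(-112829) - 195348) = 26982/(7194089869 - 195348) = 26982/7193894521 ≈ 3.7507e-6)
N - ((-169113 + 163584) + 71835) = 26982/7193894521 - ((-169113 + 163584) + 71835) = 26982/7193894521 - (-5529 + 71835) = 26982/7193894521 - 1*66306 = 26982/7193894521 - 66306 = -476998370082444/7193894521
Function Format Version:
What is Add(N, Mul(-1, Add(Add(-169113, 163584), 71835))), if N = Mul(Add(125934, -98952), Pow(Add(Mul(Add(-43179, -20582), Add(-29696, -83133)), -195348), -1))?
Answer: Rational(-476998370082444, 7193894521) ≈ -66306.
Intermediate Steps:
N = Rational(26982, 7193894521) (N = Mul(26982, Pow(Add(Mul(-63761, -112829), -195348), -1)) = Mul(26982, Pow(Add(7194089869, -195348), -1)) = Mul(26982, Pow(7193894521, -1)) = Mul(26982, Rational(1, 7193894521)) = Rational(26982, 7193894521) ≈ 3.7507e-6)
Add(N, Mul(-1, Add(Add(-169113, 163584), 71835))) = Add(Rational(26982, 7193894521), Mul(-1, Add(Add(-169113, 163584), 71835))) = Add(Rational(26982, 7193894521), Mul(-1, Add(-5529, 71835))) = Add(Rational(26982, 7193894521), Mul(-1, 66306)) = Add(Rational(26982, 7193894521), -66306) = Rational(-476998370082444, 7193894521)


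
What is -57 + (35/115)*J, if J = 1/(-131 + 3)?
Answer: -167815/2944 ≈ -57.002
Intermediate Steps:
J = -1/128 (J = 1/(-128) = -1/128 ≈ -0.0078125)
-57 + (35/115)*J = -57 + (35/115)*(-1/128) = -57 + (35*(1/115))*(-1/128) = -57 + (7/23)*(-1/128) = -57 - 7/2944 = -167815/2944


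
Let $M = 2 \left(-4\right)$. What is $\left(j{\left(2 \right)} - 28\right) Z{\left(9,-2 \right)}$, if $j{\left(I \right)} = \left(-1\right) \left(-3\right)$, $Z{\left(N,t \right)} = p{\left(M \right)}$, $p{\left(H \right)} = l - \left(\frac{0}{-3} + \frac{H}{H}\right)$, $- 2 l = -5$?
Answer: $- \frac{75}{2} \approx -37.5$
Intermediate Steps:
$l = \frac{5}{2}$ ($l = \left(- \frac{1}{2}\right) \left(-5\right) = \frac{5}{2} \approx 2.5$)
$M = -8$
$p{\left(H \right)} = \frac{3}{2}$ ($p{\left(H \right)} = \frac{5}{2} - \left(\frac{0}{-3} + \frac{H}{H}\right) = \frac{5}{2} - \left(0 \left(- \frac{1}{3}\right) + 1\right) = \frac{5}{2} - \left(0 + 1\right) = \frac{5}{2} - 1 = \frac{3}{2}$)
$Z{\left(N,t \right)} = \frac{3}{2}$
$j{\left(I \right)} = 3$
$\left(j{\left(2 \right)} - 28\right) Z{\left(9,-2 \right)} = \left(3 - 28\right) \frac{3}{2} = \left(-25\right) \frac{3}{2} = - \frac{75}{2}$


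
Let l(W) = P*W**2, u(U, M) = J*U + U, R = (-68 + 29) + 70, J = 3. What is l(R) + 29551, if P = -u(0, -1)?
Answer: 29551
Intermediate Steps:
R = 31 (R = -39 + 70 = 31)
u(U, M) = 4*U (u(U, M) = 3*U + U = 4*U)
P = 0 (P = -4*0 = -1*0 = 0)
l(W) = 0 (l(W) = 0*W**2 = 0)
l(R) + 29551 = 0 + 29551 = 29551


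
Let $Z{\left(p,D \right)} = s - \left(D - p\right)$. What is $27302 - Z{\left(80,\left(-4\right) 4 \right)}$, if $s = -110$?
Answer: $27316$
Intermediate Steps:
$Z{\left(p,D \right)} = -110 + p - D$ ($Z{\left(p,D \right)} = -110 - \left(D - p\right) = -110 + p - D$)
$27302 - Z{\left(80,\left(-4\right) 4 \right)} = 27302 - \left(-110 + 80 - \left(-4\right) 4\right) = 27302 - \left(-110 + 80 - -16\right) = 27302 - \left(-110 + 80 + 16\right) = 27302 - -14 = 27302 + 14 = 27316$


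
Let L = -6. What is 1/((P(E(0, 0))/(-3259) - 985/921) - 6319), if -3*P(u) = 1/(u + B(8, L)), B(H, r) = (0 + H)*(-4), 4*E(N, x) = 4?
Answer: -93047709/588067987043 ≈ -0.00015823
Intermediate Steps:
E(N, x) = 1 (E(N, x) = (¼)*4 = 1)
B(H, r) = -4*H (B(H, r) = H*(-4) = -4*H)
P(u) = -1/(3*(-32 + u)) (P(u) = -1/(3*(u - 4*8)) = -1/(3*(u - 32)) = -1/(3*(-32 + u)))
1/((P(E(0, 0))/(-3259) - 985/921) - 6319) = 1/((-1/(-96 + 3*1)/(-3259) - 985/921) - 6319) = 1/((-1/(-96 + 3)*(-1/3259) - 985*1/921) - 6319) = 1/((-1/(-93)*(-1/3259) - 985/921) - 6319) = 1/((-1*(-1/93)*(-1/3259) - 985/921) - 6319) = 1/(((1/93)*(-1/3259) - 985/921) - 6319) = 1/((-1/303087 - 985/921) - 6319) = 1/(-99513872/93047709 - 6319) = 1/(-588067987043/93047709) = -93047709/588067987043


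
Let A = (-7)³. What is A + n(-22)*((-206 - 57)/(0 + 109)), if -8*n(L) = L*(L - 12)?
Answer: -25593/218 ≈ -117.40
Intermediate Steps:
n(L) = -L*(-12 + L)/8 (n(L) = -L*(L - 12)/8 = -L*(-12 + L)/8)
A = -343
A + n(-22)*((-206 - 57)/(0 + 109)) = -343 + ((⅛)*(-22)*(12 - 1*(-22)))*((-206 - 57)/(0 + 109)) = -343 + ((⅛)*(-22)*(12 + 22))*(-263/109) = -343 + ((⅛)*(-22)*34)*(-263*1/109) = -343 - 187/2*(-263/109) = -343 + 49181/218 = -25593/218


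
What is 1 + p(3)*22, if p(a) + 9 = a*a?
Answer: 1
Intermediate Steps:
p(a) = -9 + a**2 (p(a) = -9 + a*a = -9 + a**2)
1 + p(3)*22 = 1 + (-9 + 3**2)*22 = 1 + (-9 + 9)*22 = 1 + 0*22 = 1 + 0 = 1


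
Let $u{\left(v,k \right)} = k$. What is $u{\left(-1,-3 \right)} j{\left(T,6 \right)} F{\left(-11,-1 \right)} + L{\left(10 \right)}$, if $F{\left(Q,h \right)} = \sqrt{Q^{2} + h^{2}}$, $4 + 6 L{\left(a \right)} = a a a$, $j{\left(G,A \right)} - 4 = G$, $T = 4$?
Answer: $166 - 24 \sqrt{122} \approx -99.089$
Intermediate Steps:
$j{\left(G,A \right)} = 4 + G$
$L{\left(a \right)} = - \frac{2}{3} + \frac{a^{3}}{6}$ ($L{\left(a \right)} = - \frac{2}{3} + \frac{a a a}{6} = - \frac{2}{3} + \frac{a^{2} a}{6} = - \frac{2}{3} + \frac{a^{3}}{6}$)
$u{\left(-1,-3 \right)} j{\left(T,6 \right)} F{\left(-11,-1 \right)} + L{\left(10 \right)} = - 3 \left(4 + 4\right) \sqrt{\left(-11\right)^{2} + \left(-1\right)^{2}} - \left(\frac{2}{3} - \frac{10^{3}}{6}\right) = \left(-3\right) 8 \sqrt{121 + 1} + \left(- \frac{2}{3} + \frac{1}{6} \cdot 1000\right) = - 24 \sqrt{122} + \left(- \frac{2}{3} + \frac{500}{3}\right) = - 24 \sqrt{122} + 166 = 166 - 24 \sqrt{122}$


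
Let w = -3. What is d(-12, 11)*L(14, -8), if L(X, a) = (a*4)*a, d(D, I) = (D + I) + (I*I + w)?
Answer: 29952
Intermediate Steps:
d(D, I) = -3 + D + I + I² (d(D, I) = (D + I) + (I*I - 3) = (D + I) + (I² - 3) = (D + I) + (-3 + I²) = -3 + D + I + I²)
L(X, a) = 4*a² (L(X, a) = (4*a)*a = 4*a²)
d(-12, 11)*L(14, -8) = (-3 - 12 + 11 + 11²)*(4*(-8)²) = (-3 - 12 + 11 + 121)*(4*64) = 117*256 = 29952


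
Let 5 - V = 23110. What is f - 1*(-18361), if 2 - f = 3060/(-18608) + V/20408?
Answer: 435867471097/23734504 ≈ 18364.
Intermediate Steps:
V = -23105 (V = 5 - 1*23110 = 5 - 23110 = -23105)
f = 78243153/23734504 (f = 2 - (3060/(-18608) - 23105/20408) = 2 - (3060*(-1/18608) - 23105*1/20408) = 2 - (-765/4652 - 23105/20408) = 2 - 1*(-30774145/23734504) = 2 + 30774145/23734504 = 78243153/23734504 ≈ 3.2966)
f - 1*(-18361) = 78243153/23734504 - 1*(-18361) = 78243153/23734504 + 18361 = 435867471097/23734504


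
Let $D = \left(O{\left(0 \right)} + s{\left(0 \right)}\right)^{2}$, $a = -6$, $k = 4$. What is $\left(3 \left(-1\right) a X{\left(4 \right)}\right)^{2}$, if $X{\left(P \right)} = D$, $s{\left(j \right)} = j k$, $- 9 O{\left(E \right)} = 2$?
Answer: $\frac{64}{81} \approx 0.79012$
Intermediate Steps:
$O{\left(E \right)} = - \frac{2}{9}$ ($O{\left(E \right)} = \left(- \frac{1}{9}\right) 2 = - \frac{2}{9}$)
$s{\left(j \right)} = 4 j$ ($s{\left(j \right)} = j 4 = 4 j$)
$D = \frac{4}{81}$ ($D = \left(- \frac{2}{9} + 4 \cdot 0\right)^{2} = \left(- \frac{2}{9} + 0\right)^{2} = \left(- \frac{2}{9}\right)^{2} = \frac{4}{81} \approx 0.049383$)
$X{\left(P \right)} = \frac{4}{81}$
$\left(3 \left(-1\right) a X{\left(4 \right)}\right)^{2} = \left(3 \left(-1\right) \left(-6\right) \frac{4}{81}\right)^{2} = \left(\left(-3\right) \left(-6\right) \frac{4}{81}\right)^{2} = \left(18 \cdot \frac{4}{81}\right)^{2} = \left(\frac{8}{9}\right)^{2} = \frac{64}{81}$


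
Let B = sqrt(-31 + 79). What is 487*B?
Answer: 1948*sqrt(3) ≈ 3374.0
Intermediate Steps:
B = 4*sqrt(3) (B = sqrt(48) = 4*sqrt(3) ≈ 6.9282)
487*B = 487*(4*sqrt(3)) = 1948*sqrt(3)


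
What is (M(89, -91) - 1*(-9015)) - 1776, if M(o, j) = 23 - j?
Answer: 7353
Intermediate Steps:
(M(89, -91) - 1*(-9015)) - 1776 = ((23 - 1*(-91)) - 1*(-9015)) - 1776 = ((23 + 91) + 9015) - 1776 = (114 + 9015) - 1776 = 9129 - 1776 = 7353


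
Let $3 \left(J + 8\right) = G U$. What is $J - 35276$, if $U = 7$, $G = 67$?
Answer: $- \frac{105383}{3} \approx -35128.0$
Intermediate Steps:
$J = \frac{445}{3}$ ($J = -8 + \frac{67 \cdot 7}{3} = -8 + \frac{1}{3} \cdot 469 = -8 + \frac{469}{3} = \frac{445}{3} \approx 148.33$)
$J - 35276 = \frac{445}{3} - 35276 = - \frac{105383}{3}$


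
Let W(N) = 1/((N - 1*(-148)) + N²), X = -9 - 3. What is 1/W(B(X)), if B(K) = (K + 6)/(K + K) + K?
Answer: 4389/16 ≈ 274.31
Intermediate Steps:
X = -12
B(K) = K + (6 + K)/(2*K) (B(K) = (6 + K)/((2*K)) + K = (6 + K)*(1/(2*K)) + K = (6 + K)/(2*K) + K = K + (6 + K)/(2*K))
W(N) = 1/(148 + N + N²) (W(N) = 1/((N + 148) + N²) = 1/((148 + N) + N²) = 1/(148 + N + N²))
1/W(B(X)) = 1/(1/(148 + (½ - 12 + 3/(-12)) + (½ - 12 + 3/(-12))²)) = 1/(1/(148 + (½ - 12 + 3*(-1/12)) + (½ - 12 + 3*(-1/12))²)) = 1/(1/(148 + (½ - 12 - ¼) + (½ - 12 - ¼)²)) = 1/(1/(148 - 47/4 + (-47/4)²)) = 1/(1/(148 - 47/4 + 2209/16)) = 1/(1/(4389/16)) = 1/(16/4389) = 4389/16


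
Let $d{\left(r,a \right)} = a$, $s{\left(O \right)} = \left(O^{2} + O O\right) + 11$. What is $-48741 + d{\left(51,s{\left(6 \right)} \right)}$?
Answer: $-48658$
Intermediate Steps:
$s{\left(O \right)} = 11 + 2 O^{2}$ ($s{\left(O \right)} = \left(O^{2} + O^{2}\right) + 11 = 2 O^{2} + 11 = 11 + 2 O^{2}$)
$-48741 + d{\left(51,s{\left(6 \right)} \right)} = -48741 + \left(11 + 2 \cdot 6^{2}\right) = -48741 + \left(11 + 2 \cdot 36\right) = -48741 + \left(11 + 72\right) = -48741 + 83 = -48658$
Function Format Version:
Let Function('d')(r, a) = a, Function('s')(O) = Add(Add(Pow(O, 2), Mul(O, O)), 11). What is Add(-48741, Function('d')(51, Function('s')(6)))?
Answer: -48658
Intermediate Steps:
Function('s')(O) = Add(11, Mul(2, Pow(O, 2))) (Function('s')(O) = Add(Add(Pow(O, 2), Pow(O, 2)), 11) = Add(Mul(2, Pow(O, 2)), 11) = Add(11, Mul(2, Pow(O, 2))))
Add(-48741, Function('d')(51, Function('s')(6))) = Add(-48741, Add(11, Mul(2, Pow(6, 2)))) = Add(-48741, Add(11, Mul(2, 36))) = Add(-48741, Add(11, 72)) = Add(-48741, 83) = -48658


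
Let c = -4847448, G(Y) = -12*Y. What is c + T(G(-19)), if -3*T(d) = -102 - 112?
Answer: -14542130/3 ≈ -4.8474e+6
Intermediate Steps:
T(d) = 214/3 (T(d) = -(-102 - 112)/3 = -1/3*(-214) = 214/3)
c + T(G(-19)) = -4847448 + 214/3 = -14542130/3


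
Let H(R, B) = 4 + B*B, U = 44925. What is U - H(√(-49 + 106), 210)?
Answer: 821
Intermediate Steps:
H(R, B) = 4 + B²
U - H(√(-49 + 106), 210) = 44925 - (4 + 210²) = 44925 - (4 + 44100) = 44925 - 1*44104 = 44925 - 44104 = 821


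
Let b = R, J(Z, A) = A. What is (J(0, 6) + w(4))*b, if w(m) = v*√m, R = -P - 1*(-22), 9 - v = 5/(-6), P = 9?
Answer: 1001/3 ≈ 333.67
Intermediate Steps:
v = 59/6 (v = 9 - 5/(-6) = 9 - 5*(-1)/6 = 9 - 1*(-⅚) = 9 + ⅚ = 59/6 ≈ 9.8333)
R = 13 (R = -1*9 - 1*(-22) = -9 + 22 = 13)
b = 13
w(m) = 59*√m/6
(J(0, 6) + w(4))*b = (6 + 59*√4/6)*13 = (6 + (59/6)*2)*13 = (6 + 59/3)*13 = (77/3)*13 = 1001/3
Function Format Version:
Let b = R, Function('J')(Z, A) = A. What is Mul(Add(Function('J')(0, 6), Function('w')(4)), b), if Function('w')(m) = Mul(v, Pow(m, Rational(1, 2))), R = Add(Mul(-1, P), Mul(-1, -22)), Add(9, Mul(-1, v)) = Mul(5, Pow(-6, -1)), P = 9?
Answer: Rational(1001, 3) ≈ 333.67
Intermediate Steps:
v = Rational(59, 6) (v = Add(9, Mul(-1, Mul(5, Pow(-6, -1)))) = Add(9, Mul(-1, Mul(5, Rational(-1, 6)))) = Add(9, Mul(-1, Rational(-5, 6))) = Add(9, Rational(5, 6)) = Rational(59, 6) ≈ 9.8333)
R = 13 (R = Add(Mul(-1, 9), Mul(-1, -22)) = Add(-9, 22) = 13)
b = 13
Function('w')(m) = Mul(Rational(59, 6), Pow(m, Rational(1, 2)))
Mul(Add(Function('J')(0, 6), Function('w')(4)), b) = Mul(Add(6, Mul(Rational(59, 6), Pow(4, Rational(1, 2)))), 13) = Mul(Add(6, Mul(Rational(59, 6), 2)), 13) = Mul(Add(6, Rational(59, 3)), 13) = Mul(Rational(77, 3), 13) = Rational(1001, 3)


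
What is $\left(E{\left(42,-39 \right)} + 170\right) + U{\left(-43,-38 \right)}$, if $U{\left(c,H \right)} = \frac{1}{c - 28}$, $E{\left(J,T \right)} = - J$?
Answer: $\frac{9087}{71} \approx 127.99$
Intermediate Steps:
$U{\left(c,H \right)} = \frac{1}{-28 + c}$
$\left(E{\left(42,-39 \right)} + 170\right) + U{\left(-43,-38 \right)} = \left(\left(-1\right) 42 + 170\right) + \frac{1}{-28 - 43} = \left(-42 + 170\right) + \frac{1}{-71} = 128 - \frac{1}{71} = \frac{9087}{71}$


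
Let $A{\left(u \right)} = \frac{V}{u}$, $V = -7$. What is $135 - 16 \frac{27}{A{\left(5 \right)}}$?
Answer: $\frac{3105}{7} \approx 443.57$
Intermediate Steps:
$A{\left(u \right)} = - \frac{7}{u}$
$135 - 16 \frac{27}{A{\left(5 \right)}} = 135 - 16 \frac{27}{\left(-7\right) \frac{1}{5}} = 135 - 16 \frac{27}{- \frac{7}{5}} = 135 - 16 \cdot 27 \left(- \frac{5}{7}\right) = 135 - - \frac{2160}{7} = 135 + \frac{2160}{7} = \frac{3105}{7}$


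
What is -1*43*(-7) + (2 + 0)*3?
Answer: 307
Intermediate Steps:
-1*43*(-7) + (2 + 0)*3 = -43*(-7) + 2*3 = 301 + 6 = 307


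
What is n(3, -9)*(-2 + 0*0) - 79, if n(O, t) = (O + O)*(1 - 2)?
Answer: -67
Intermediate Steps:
n(O, t) = -2*O (n(O, t) = (2*O)*(-1) = -2*O)
n(3, -9)*(-2 + 0*0) - 79 = (-2*3)*(-2 + 0*0) - 79 = -6*(-2 + 0) - 79 = -6*(-2) - 79 = 12 - 79 = -67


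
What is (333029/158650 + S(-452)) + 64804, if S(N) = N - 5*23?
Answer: 10191533079/158650 ≈ 64239.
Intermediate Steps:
S(N) = -115 + N (S(N) = N - 115 = -115 + N)
(333029/158650 + S(-452)) + 64804 = (333029/158650 + (-115 - 452)) + 64804 = (333029*(1/158650) - 567) + 64804 = (333029/158650 - 567) + 64804 = -89621521/158650 + 64804 = 10191533079/158650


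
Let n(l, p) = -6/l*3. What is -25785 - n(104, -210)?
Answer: -1340811/52 ≈ -25785.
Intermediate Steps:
n(l, p) = -18/l (n(l, p) = -6/l*3 = -18/l)
-25785 - n(104, -210) = -25785 - (-18)/104 = -25785 - 1*(-9/52) = -25785 + 9/52 = -1340811/52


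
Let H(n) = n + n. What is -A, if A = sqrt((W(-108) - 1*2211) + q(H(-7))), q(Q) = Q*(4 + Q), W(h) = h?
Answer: -I*sqrt(2179) ≈ -46.68*I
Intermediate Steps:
H(n) = 2*n
A = I*sqrt(2179) (A = sqrt((-108 - 1*2211) + (2*(-7))*(4 + 2*(-7))) = sqrt((-108 - 2211) - 14*(4 - 14)) = sqrt(-2319 - 14*(-10)) = sqrt(-2319 + 140) = sqrt(-2179) = I*sqrt(2179) ≈ 46.68*I)
-A = -I*sqrt(2179)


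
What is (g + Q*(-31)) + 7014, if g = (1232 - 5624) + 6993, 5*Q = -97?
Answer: 51082/5 ≈ 10216.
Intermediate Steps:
Q = -97/5 (Q = (⅕)*(-97) = -97/5 ≈ -19.400)
g = 2601 (g = -4392 + 6993 = 2601)
(g + Q*(-31)) + 7014 = (2601 - 97/5*(-31)) + 7014 = (2601 + 3007/5) + 7014 = 16012/5 + 7014 = 51082/5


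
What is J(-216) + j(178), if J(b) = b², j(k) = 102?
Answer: 46758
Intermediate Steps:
J(-216) + j(178) = (-216)² + 102 = 46656 + 102 = 46758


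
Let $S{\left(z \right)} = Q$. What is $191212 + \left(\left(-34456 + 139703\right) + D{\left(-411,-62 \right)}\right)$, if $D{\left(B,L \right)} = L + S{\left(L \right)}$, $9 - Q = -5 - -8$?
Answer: $296403$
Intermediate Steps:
$Q = 6$ ($Q = 9 - \left(-5 - -8\right) = 9 - \left(-5 + 8\right) = 9 - 3 = 6$)
$S{\left(z \right)} = 6$
$D{\left(B,L \right)} = 6 + L$ ($D{\left(B,L \right)} = L + 6 = 6 + L$)
$191212 + \left(\left(-34456 + 139703\right) + D{\left(-411,-62 \right)}\right) = 191212 + \left(\left(-34456 + 139703\right) + \left(6 - 62\right)\right) = 191212 + \left(105247 - 56\right) = 191212 + 105191 = 296403$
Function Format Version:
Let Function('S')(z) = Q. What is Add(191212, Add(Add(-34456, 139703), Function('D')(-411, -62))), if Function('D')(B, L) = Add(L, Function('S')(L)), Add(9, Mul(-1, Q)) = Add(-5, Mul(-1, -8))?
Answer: 296403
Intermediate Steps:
Q = 6 (Q = Add(9, Mul(-1, Add(-5, Mul(-1, -8)))) = Add(9, Mul(-1, Add(-5, 8))) = Add(9, Mul(-1, 3)) = Add(9, -3) = 6)
Function('S')(z) = 6
Function('D')(B, L) = Add(6, L) (Function('D')(B, L) = Add(L, 6) = Add(6, L))
Add(191212, Add(Add(-34456, 139703), Function('D')(-411, -62))) = Add(191212, Add(Add(-34456, 139703), Add(6, -62))) = Add(191212, Add(105247, -56)) = Add(191212, 105191) = 296403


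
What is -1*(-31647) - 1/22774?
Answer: 720728777/22774 ≈ 31647.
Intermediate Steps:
-1*(-31647) - 1/22774 = 31647 - 1*1/22774 = 31647 - 1/22774 = 720728777/22774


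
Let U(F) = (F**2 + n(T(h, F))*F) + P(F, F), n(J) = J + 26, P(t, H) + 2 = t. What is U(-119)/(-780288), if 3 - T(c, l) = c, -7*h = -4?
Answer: -10657/780288 ≈ -0.013658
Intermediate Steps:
h = 4/7 (h = -1/7*(-4) = 4/7 ≈ 0.57143)
T(c, l) = 3 - c
P(t, H) = -2 + t
n(J) = 26 + J
U(F) = -2 + F**2 + 206*F/7 (U(F) = (F**2 + (26 + (3 - 1*4/7))*F) + (-2 + F) = (F**2 + (26 + (3 - 4/7))*F) + (-2 + F) = (F**2 + (26 + 17/7)*F) + (-2 + F) = (F**2 + 199*F/7) + (-2 + F) = -2 + F**2 + 206*F/7)
U(-119)/(-780288) = (-2 + (-119)**2 + (206/7)*(-119))/(-780288) = (-2 + 14161 - 3502)*(-1/780288) = 10657*(-1/780288) = -10657/780288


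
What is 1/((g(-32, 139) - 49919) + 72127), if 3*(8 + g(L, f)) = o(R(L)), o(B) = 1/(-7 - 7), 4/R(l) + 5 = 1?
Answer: 42/932399 ≈ 4.5045e-5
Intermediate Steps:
R(l) = -1 (R(l) = 4/(-5 + 1) = 4/(-4) = 4*(-¼) = -1)
o(B) = -1/14 (o(B) = 1/(-14) = -1/14)
g(L, f) = -337/42 (g(L, f) = -8 + (⅓)*(-1/14) = -8 - 1/42 = -337/42)
1/((g(-32, 139) - 49919) + 72127) = 1/((-337/42 - 49919) + 72127) = 1/(-2096935/42 + 72127) = 1/(932399/42) = 42/932399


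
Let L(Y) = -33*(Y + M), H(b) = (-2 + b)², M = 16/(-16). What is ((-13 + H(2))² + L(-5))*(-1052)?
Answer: -386084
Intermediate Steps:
M = -1 (M = 16*(-1/16) = -1)
L(Y) = 33 - 33*Y (L(Y) = -33*(Y - 1) = -33*(-1 + Y) = 33 - 33*Y)
((-13 + H(2))² + L(-5))*(-1052) = ((-13 + (-2 + 2)²)² + (33 - 33*(-5)))*(-1052) = ((-13 + 0²)² + (33 + 165))*(-1052) = ((-13 + 0)² + 198)*(-1052) = ((-13)² + 198)*(-1052) = (169 + 198)*(-1052) = 367*(-1052) = -386084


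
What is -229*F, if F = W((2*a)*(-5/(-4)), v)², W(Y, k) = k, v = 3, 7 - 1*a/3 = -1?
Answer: -2061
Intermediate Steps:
a = 24 (a = 21 - 3*(-1) = 21 + 3 = 24)
F = 9 (F = 3² = 9)
-229*F = -229*9 = -2061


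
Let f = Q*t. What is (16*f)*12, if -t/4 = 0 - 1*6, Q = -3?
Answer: -13824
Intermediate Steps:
t = 24 (t = -4*(0 - 1*6) = -4*(0 - 6) = -4*(-6) = 24)
f = -72 (f = -3*24 = -72)
(16*f)*12 = (16*(-72))*12 = -1152*12 = -13824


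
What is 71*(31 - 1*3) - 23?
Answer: 1965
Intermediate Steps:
71*(31 - 1*3) - 23 = 71*(31 - 3) - 23 = 71*28 - 23 = 1988 - 23 = 1965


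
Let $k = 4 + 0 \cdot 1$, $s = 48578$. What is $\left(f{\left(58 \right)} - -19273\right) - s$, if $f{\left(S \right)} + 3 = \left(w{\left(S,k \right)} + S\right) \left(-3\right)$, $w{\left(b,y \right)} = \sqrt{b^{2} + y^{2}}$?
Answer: $-29482 - 78 \sqrt{5} \approx -29656.0$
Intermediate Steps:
$k = 4$ ($k = 4 + 0 = 4$)
$f{\left(S \right)} = -3 - 3 S - 3 \sqrt{16 + S^{2}}$ ($f{\left(S \right)} = -3 + \left(\sqrt{S^{2} + 4^{2}} + S\right) \left(-3\right) = -3 + \left(\sqrt{S^{2} + 16} + S\right) \left(-3\right) = -3 + \left(\sqrt{16 + S^{2}} + S\right) \left(-3\right) = -3 + \left(S + \sqrt{16 + S^{2}}\right) \left(-3\right) = -3 - \left(3 S + 3 \sqrt{16 + S^{2}}\right) = -3 - 3 S - 3 \sqrt{16 + S^{2}}$)
$\left(f{\left(58 \right)} - -19273\right) - s = \left(\left(-3 - 174 - 3 \sqrt{16 + 58^{2}}\right) - -19273\right) - 48578 = \left(\left(-3 - 174 - 3 \sqrt{16 + 3364}\right) + 19273\right) - 48578 = \left(\left(-3 - 174 - 3 \sqrt{3380}\right) + 19273\right) - 48578 = \left(\left(-3 - 174 - 3 \cdot 26 \sqrt{5}\right) + 19273\right) - 48578 = \left(\left(-3 - 174 - 78 \sqrt{5}\right) + 19273\right) - 48578 = \left(\left(-177 - 78 \sqrt{5}\right) + 19273\right) - 48578 = \left(19096 - 78 \sqrt{5}\right) - 48578 = -29482 - 78 \sqrt{5}$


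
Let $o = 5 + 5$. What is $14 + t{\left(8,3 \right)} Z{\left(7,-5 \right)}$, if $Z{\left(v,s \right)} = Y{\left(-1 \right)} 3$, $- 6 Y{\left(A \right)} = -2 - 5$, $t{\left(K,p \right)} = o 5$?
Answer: $189$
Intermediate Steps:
$o = 10$
$t{\left(K,p \right)} = 50$ ($t{\left(K,p \right)} = 10 \cdot 5 = 50$)
$Y{\left(A \right)} = \frac{7}{6}$ ($Y{\left(A \right)} = - \frac{-2 - 5}{6} = \left(- \frac{1}{6}\right) \left(-7\right) = \frac{7}{6}$)
$Z{\left(v,s \right)} = \frac{7}{2}$ ($Z{\left(v,s \right)} = \frac{7}{6} \cdot 3 = \frac{7}{2}$)
$14 + t{\left(8,3 \right)} Z{\left(7,-5 \right)} = 14 + 50 \cdot \frac{7}{2} = 14 + 175 = 189$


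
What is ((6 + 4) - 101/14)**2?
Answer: 1521/196 ≈ 7.7602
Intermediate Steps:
((6 + 4) - 101/14)**2 = (10 - 101*1/14)**2 = (10 - 101/14)**2 = (39/14)**2 = 1521/196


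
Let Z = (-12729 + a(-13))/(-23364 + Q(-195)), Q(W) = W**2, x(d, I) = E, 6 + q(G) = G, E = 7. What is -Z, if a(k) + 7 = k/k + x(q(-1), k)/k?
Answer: 165562/190593 ≈ 0.86867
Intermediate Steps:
q(G) = -6 + G
x(d, I) = 7
a(k) = -6 + 7/k (a(k) = -7 + (k/k + 7/k) = -7 + (1 + 7/k) = -6 + 7/k)
Z = -165562/190593 (Z = (-12729 + (-6 + 7/(-13)))/(-23364 + (-195)**2) = (-12729 + (-6 + 7*(-1/13)))/(-23364 + 38025) = (-12729 + (-6 - 7/13))/14661 = (-12729 - 85/13)*(1/14661) = -165562/13*1/14661 = -165562/190593 ≈ -0.86867)
-Z = -1*(-165562/190593) = 165562/190593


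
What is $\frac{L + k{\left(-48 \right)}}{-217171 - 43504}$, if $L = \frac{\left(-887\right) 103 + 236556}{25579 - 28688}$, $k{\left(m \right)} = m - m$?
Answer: $\frac{29039}{162087715} \approx 0.00017916$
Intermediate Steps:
$k{\left(m \right)} = 0$
$L = - \frac{145195}{3109}$ ($L = \frac{-91361 + 236556}{-3109} = 145195 \left(- \frac{1}{3109}\right) = - \frac{145195}{3109} \approx -46.702$)
$\frac{L + k{\left(-48 \right)}}{-217171 - 43504} = \frac{- \frac{145195}{3109} + 0}{-217171 - 43504} = - \frac{145195}{3109 \left(-260675\right)} = \left(- \frac{145195}{3109}\right) \left(- \frac{1}{260675}\right) = \frac{29039}{162087715}$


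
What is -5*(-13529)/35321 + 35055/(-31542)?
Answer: 298493645/371364994 ≈ 0.80377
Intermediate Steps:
-5*(-13529)/35321 + 35055/(-31542) = 67645*(1/35321) + 35055*(-1/31542) = 67645/35321 - 11685/10514 = 298493645/371364994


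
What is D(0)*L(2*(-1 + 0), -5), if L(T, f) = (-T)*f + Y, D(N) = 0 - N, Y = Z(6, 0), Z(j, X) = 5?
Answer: 0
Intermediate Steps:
Y = 5
D(N) = -N
L(T, f) = 5 - T*f (L(T, f) = (-T)*f + 5 = -T*f + 5 = 5 - T*f)
D(0)*L(2*(-1 + 0), -5) = (-1*0)*(5 - 1*2*(-1 + 0)*(-5)) = 0*(5 - 1*2*(-1)*(-5)) = 0*(5 - 1*(-2)*(-5)) = 0*(5 - 10) = 0*(-5) = 0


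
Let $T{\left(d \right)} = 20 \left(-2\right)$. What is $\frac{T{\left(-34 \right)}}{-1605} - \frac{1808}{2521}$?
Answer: $- \frac{560200}{809241} \approx -0.69225$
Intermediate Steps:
$T{\left(d \right)} = -40$
$\frac{T{\left(-34 \right)}}{-1605} - \frac{1808}{2521} = - \frac{40}{-1605} - \frac{1808}{2521} = \left(-40\right) \left(- \frac{1}{1605}\right) - \frac{1808}{2521} = \frac{8}{321} - \frac{1808}{2521} = - \frac{560200}{809241}$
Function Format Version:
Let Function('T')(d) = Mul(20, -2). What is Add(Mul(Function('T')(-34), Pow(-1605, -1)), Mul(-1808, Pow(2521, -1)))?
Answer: Rational(-560200, 809241) ≈ -0.69225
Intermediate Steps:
Function('T')(d) = -40
Add(Mul(Function('T')(-34), Pow(-1605, -1)), Mul(-1808, Pow(2521, -1))) = Add(Mul(-40, Pow(-1605, -1)), Mul(-1808, Pow(2521, -1))) = Add(Mul(-40, Rational(-1, 1605)), Mul(-1808, Rational(1, 2521))) = Add(Rational(8, 321), Rational(-1808, 2521)) = Rational(-560200, 809241)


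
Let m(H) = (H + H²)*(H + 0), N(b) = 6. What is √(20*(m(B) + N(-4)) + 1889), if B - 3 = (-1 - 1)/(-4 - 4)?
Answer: √46509/4 ≈ 53.915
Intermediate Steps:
B = 13/4 (B = 3 + (-1 - 1)/(-4 - 4) = 3 - 2/(-8) = 3 - 2*(-⅛) = 3 + ¼ = 13/4 ≈ 3.2500)
m(H) = H*(H + H²) (m(H) = (H + H²)*H = H*(H + H²))
√(20*(m(B) + N(-4)) + 1889) = √(20*((13/4)²*(1 + 13/4) + 6) + 1889) = √(20*((169/16)*(17/4) + 6) + 1889) = √(20*(2873/64 + 6) + 1889) = √(20*(3257/64) + 1889) = √(16285/16 + 1889) = √(46509/16) = √46509/4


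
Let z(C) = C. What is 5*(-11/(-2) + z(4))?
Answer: 95/2 ≈ 47.500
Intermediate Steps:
5*(-11/(-2) + z(4)) = 5*(-11/(-2) + 4) = 5*(-11*(-½) + 4) = 5*(11/2 + 4) = 5*(19/2) = 95/2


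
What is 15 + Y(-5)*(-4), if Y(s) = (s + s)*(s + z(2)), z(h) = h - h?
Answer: -185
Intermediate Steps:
z(h) = 0
Y(s) = 2*s**2 (Y(s) = (s + s)*(s + 0) = (2*s)*s = 2*s**2)
15 + Y(-5)*(-4) = 15 + (2*(-5)**2)*(-4) = 15 + (2*25)*(-4) = 15 + 50*(-4) = 15 - 200 = -185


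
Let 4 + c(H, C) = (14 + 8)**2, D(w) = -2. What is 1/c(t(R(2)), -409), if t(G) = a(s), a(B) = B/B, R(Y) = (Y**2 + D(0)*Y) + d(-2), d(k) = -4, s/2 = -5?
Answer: 1/480 ≈ 0.0020833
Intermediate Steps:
s = -10 (s = 2*(-5) = -10)
R(Y) = -4 + Y**2 - 2*Y (R(Y) = (Y**2 - 2*Y) - 4 = -4 + Y**2 - 2*Y)
a(B) = 1
t(G) = 1
c(H, C) = 480 (c(H, C) = -4 + (14 + 8)**2 = -4 + 22**2 = -4 + 484 = 480)
1/c(t(R(2)), -409) = 1/480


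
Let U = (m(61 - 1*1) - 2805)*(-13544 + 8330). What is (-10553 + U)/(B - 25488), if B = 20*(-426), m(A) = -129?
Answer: -15287323/34008 ≈ -449.52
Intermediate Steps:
U = 15297876 (U = (-129 - 2805)*(-13544 + 8330) = -2934*(-5214) = 15297876)
B = -8520
(-10553 + U)/(B - 25488) = (-10553 + 15297876)/(-8520 - 25488) = 15287323/(-34008) = 15287323*(-1/34008) = -15287323/34008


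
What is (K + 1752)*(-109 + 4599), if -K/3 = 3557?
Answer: -40046310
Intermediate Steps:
K = -10671 (K = -3*3557 = -10671)
(K + 1752)*(-109 + 4599) = (-10671 + 1752)*(-109 + 4599) = -8919*4490 = -40046310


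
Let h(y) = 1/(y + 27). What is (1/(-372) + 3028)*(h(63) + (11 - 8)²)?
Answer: 182704513/6696 ≈ 27286.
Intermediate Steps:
h(y) = 1/(27 + y)
(1/(-372) + 3028)*(h(63) + (11 - 8)²) = (1/(-372) + 3028)*(1/(27 + 63) + (11 - 8)²) = (-1/372 + 3028)*(1/90 + 3²) = 1126415*(1/90 + 9)/372 = (1126415/372)*(811/90) = 182704513/6696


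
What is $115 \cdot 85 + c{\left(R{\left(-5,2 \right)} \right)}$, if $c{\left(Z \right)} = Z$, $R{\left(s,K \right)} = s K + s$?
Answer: $9760$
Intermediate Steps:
$R{\left(s,K \right)} = s + K s$ ($R{\left(s,K \right)} = K s + s = s + K s$)
$115 \cdot 85 + c{\left(R{\left(-5,2 \right)} \right)} = 115 \cdot 85 - 5 \left(1 + 2\right) = 9775 - 15 = 9760$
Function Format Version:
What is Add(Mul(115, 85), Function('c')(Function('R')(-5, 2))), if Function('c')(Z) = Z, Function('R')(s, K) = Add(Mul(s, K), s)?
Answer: 9760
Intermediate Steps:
Function('R')(s, K) = Add(s, Mul(K, s)) (Function('R')(s, K) = Add(Mul(K, s), s) = Add(s, Mul(K, s)))
Add(Mul(115, 85), Function('c')(Function('R')(-5, 2))) = Add(Mul(115, 85), Mul(-5, Add(1, 2))) = Add(9775, Mul(-5, 3)) = Add(9775, -15) = 9760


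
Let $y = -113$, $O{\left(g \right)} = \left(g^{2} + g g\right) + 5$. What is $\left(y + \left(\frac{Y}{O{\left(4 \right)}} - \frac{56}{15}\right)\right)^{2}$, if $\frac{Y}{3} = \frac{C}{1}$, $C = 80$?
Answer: $\frac{3743848969}{308025} \approx 12154.0$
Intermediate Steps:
$O{\left(g \right)} = 5 + 2 g^{2}$ ($O{\left(g \right)} = \left(g^{2} + g^{2}\right) + 5 = 2 g^{2} + 5 = 5 + 2 g^{2}$)
$Y = 240$ ($Y = 3 \cdot \frac{80}{1} = 3 \cdot 80 \cdot 1 = 3 \cdot 80 = 240$)
$\left(y + \left(\frac{Y}{O{\left(4 \right)}} - \frac{56}{15}\right)\right)^{2} = \left(-113 + \left(\frac{240}{5 + 2 \cdot 4^{2}} - \frac{56}{15}\right)\right)^{2} = \left(-113 + \left(\frac{240}{5 + 2 \cdot 16} - \frac{56}{15}\right)\right)^{2} = \left(-113 - \left(\frac{56}{15} - \frac{240}{5 + 32}\right)\right)^{2} = \left(-113 - \left(\frac{56}{15} - \frac{240}{37}\right)\right)^{2} = \left(-113 + \left(240 \cdot \frac{1}{37} - \frac{56}{15}\right)\right)^{2} = \left(-113 + \left(\frac{240}{37} - \frac{56}{15}\right)\right)^{2} = \left(-113 + \frac{1528}{555}\right)^{2} = \left(- \frac{61187}{555}\right)^{2} = \frac{3743848969}{308025}$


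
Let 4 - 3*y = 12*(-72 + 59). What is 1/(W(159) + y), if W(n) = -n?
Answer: -3/317 ≈ -0.0094637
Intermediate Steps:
y = 160/3 (y = 4/3 - 4*(-72 + 59) = 4/3 - 4*(-13) = 4/3 - ⅓*(-156) = 4/3 + 52 = 160/3 ≈ 53.333)
1/(W(159) + y) = 1/(-1*159 + 160/3) = 1/(-159 + 160/3) = 1/(-317/3) = -3/317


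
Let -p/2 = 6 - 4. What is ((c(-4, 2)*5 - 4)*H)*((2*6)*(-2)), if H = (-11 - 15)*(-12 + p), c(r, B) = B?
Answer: -59904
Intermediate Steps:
p = -4 (p = -2*(6 - 4) = -2*2 = -4)
H = 416 (H = (-11 - 15)*(-12 - 4) = -26*(-16) = 416)
((c(-4, 2)*5 - 4)*H)*((2*6)*(-2)) = ((2*5 - 4)*416)*((2*6)*(-2)) = ((10 - 4)*416)*(12*(-2)) = (6*416)*(-24) = 2496*(-24) = -59904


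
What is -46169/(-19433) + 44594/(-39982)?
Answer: 489666878/388485103 ≈ 1.2605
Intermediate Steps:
-46169/(-19433) + 44594/(-39982) = -46169*(-1/19433) + 44594*(-1/39982) = 46169/19433 - 22297/19991 = 489666878/388485103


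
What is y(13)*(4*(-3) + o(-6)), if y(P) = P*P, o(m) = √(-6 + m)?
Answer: -2028 + 338*I*√3 ≈ -2028.0 + 585.43*I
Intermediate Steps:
y(P) = P²
y(13)*(4*(-3) + o(-6)) = 13²*(4*(-3) + √(-6 - 6)) = 169*(-12 + √(-12)) = 169*(-12 + 2*I*√3) = -2028 + 338*I*√3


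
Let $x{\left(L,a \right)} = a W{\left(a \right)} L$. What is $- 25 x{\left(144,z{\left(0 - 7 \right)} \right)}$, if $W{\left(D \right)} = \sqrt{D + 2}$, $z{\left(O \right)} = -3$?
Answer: $10800 i \approx 10800.0 i$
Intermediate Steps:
$W{\left(D \right)} = \sqrt{2 + D}$
$x{\left(L,a \right)} = L a \sqrt{2 + a}$ ($x{\left(L,a \right)} = a \sqrt{2 + a} L = L a \sqrt{2 + a}$)
$- 25 x{\left(144,z{\left(0 - 7 \right)} \right)} = - 25 \cdot 144 \left(-3\right) \sqrt{2 - 3} = - 25 \cdot 144 \left(-3\right) \sqrt{-1} = - 25 \cdot 144 \left(-3\right) i = - 25 \left(- 432 i\right) = 10800 i$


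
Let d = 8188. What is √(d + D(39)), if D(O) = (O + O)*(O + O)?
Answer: 8*√223 ≈ 119.47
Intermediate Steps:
D(O) = 4*O² (D(O) = (2*O)*(2*O) = 4*O²)
√(d + D(39)) = √(8188 + 4*39²) = √(8188 + 4*1521) = √(8188 + 6084) = √14272 = 8*√223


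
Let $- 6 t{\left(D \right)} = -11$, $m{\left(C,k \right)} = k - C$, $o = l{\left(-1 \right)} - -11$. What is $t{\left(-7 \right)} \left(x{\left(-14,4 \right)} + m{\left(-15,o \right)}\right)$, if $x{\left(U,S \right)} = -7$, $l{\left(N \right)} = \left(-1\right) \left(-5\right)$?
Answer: $44$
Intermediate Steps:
$l{\left(N \right)} = 5$
$o = 16$ ($o = 5 - -11 = 5 + 11 = 16$)
$t{\left(D \right)} = \frac{11}{6}$ ($t{\left(D \right)} = \left(- \frac{1}{6}\right) \left(-11\right) = \frac{11}{6}$)
$t{\left(-7 \right)} \left(x{\left(-14,4 \right)} + m{\left(-15,o \right)}\right) = \frac{11 \left(-7 + \left(16 - -15\right)\right)}{6} = \frac{11 \left(-7 + \left(16 + 15\right)\right)}{6} = \frac{11 \left(-7 + 31\right)}{6} = \frac{11}{6} \cdot 24 = 44$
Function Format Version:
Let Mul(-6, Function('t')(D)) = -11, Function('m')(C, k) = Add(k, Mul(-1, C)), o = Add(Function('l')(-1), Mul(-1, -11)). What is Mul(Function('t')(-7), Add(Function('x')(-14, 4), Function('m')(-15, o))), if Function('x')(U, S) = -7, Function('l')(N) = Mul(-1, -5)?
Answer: 44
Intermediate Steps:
Function('l')(N) = 5
o = 16 (o = Add(5, Mul(-1, -11)) = Add(5, 11) = 16)
Function('t')(D) = Rational(11, 6) (Function('t')(D) = Mul(Rational(-1, 6), -11) = Rational(11, 6))
Mul(Function('t')(-7), Add(Function('x')(-14, 4), Function('m')(-15, o))) = Mul(Rational(11, 6), Add(-7, Add(16, Mul(-1, -15)))) = Mul(Rational(11, 6), Add(-7, Add(16, 15))) = Mul(Rational(11, 6), Add(-7, 31)) = Mul(Rational(11, 6), 24) = 44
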